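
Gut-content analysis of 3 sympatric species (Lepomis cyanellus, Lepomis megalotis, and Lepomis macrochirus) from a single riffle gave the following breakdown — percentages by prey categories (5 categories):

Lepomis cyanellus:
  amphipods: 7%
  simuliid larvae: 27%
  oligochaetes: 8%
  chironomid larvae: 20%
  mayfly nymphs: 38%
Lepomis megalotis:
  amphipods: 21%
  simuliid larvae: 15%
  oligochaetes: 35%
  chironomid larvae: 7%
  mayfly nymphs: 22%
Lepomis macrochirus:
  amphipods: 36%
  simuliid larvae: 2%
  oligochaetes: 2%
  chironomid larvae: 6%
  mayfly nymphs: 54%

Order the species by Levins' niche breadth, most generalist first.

Lepomis megalotis > Lepomis cyanellus > Lepomis macrochirus

Convert percentages to proportions (divide by 100).
Σp_cyanᵢ² = 0.07² + 0.27² + 0.08² + 0.20² + 0.38² = 0.0049 + 0.0729 + 0.0064 + 0.0400 + 0.1444 = 0.2686
B_cyan = 1 / 0.2686 = 3.7230
Σp_megaᵢ² = 0.21² + 0.15² + 0.35² + 0.07² + 0.22² = 0.0441 + 0.0225 + 0.1225 + 0.0049 + 0.0484 = 0.2424
B_mega = 1 / 0.2424 = 4.1254
Σp_macrᵢ² = 0.36² + 0.02² + 0.02² + 0.06² + 0.54² = 0.1296 + 0.0004 + 0.0004 + 0.0036 + 0.2916 = 0.4256
B_macr = 1 / 0.4256 = 2.3496
Ranking by B (broadest → narrowest): Lepomis megalotis (4.13) > Lepomis cyanellus (3.72) > Lepomis macrochirus (2.35)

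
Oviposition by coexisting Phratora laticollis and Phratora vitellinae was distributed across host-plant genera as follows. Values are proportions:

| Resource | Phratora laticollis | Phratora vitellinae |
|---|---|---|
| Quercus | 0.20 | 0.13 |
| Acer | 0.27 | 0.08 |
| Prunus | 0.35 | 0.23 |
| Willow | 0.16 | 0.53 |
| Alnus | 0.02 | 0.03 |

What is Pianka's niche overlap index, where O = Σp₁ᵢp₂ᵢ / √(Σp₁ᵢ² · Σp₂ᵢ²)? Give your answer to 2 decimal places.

Σ p₁ᵢp₂ᵢ = 0.0260 + 0.0216 + 0.0805 + 0.0848 + 0.0006 = 0.2135
Σp_1ᵢ² = 0.20² + 0.27² + 0.35² + 0.16² + 0.02² = 0.0400 + 0.0729 + 0.1225 + 0.0256 + 0.0004 = 0.2614
Σp_2ᵢ² = 0.13² + 0.08² + 0.23² + 0.53² + 0.03² = 0.0169 + 0.0064 + 0.0529 + 0.2809 + 0.0009 = 0.3580
O = 0.2135 / √(0.2614 × 0.3580) = 0.2135 / 0.30591 = 0.6979

0.70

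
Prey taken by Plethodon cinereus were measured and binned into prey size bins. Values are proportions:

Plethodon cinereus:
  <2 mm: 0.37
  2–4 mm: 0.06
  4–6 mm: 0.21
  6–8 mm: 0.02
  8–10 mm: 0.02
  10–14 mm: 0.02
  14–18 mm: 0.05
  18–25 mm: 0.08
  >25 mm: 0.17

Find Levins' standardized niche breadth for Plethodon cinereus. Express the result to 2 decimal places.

0.43

Σpᵢ² = 0.37² + 0.06² + 0.21² + 0.02² + 0.02² + 0.02² + 0.05² + 0.08² + 0.17² = 0.1369 + 0.0036 + 0.0441 + 0.0004 + 0.0004 + 0.0004 + 0.0025 + 0.0064 + 0.0289 = 0.2236
B = 1 / 0.2236 = 4.4723
Bₛ = (B − 1)/(n − 1) = (4.4723 − 1)/(9 − 1) = 3.4723/8 = 0.4340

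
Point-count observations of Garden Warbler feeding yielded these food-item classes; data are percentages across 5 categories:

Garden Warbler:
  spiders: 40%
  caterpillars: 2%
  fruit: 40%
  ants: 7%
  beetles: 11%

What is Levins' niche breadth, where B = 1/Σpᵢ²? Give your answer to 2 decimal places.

Convert percentages to proportions (divide by 100).
Σpᵢ² = 0.40² + 0.02² + 0.40² + 0.07² + 0.11² = 0.1600 + 0.0004 + 0.1600 + 0.0049 + 0.0121 = 0.3374
B = 1 / 0.3374 = 2.9638

2.96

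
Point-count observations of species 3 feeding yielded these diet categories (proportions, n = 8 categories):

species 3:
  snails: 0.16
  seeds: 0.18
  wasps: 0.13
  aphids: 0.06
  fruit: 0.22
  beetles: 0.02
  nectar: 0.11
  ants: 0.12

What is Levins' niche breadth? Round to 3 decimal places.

6.502

Σpᵢ² = 0.16² + 0.18² + 0.13² + 0.06² + 0.22² + 0.02² + 0.11² + 0.12² = 0.0256 + 0.0324 + 0.0169 + 0.0036 + 0.0484 + 0.0004 + 0.0121 + 0.0144 = 0.1538
B = 1 / 0.1538 = 6.50195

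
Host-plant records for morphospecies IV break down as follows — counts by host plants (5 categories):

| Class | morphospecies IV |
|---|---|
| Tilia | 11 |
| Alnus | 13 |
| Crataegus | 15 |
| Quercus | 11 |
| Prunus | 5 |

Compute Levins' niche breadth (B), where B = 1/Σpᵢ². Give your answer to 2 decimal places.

4.58

Proportions for morphospecies IV (n=55): 11/55=0.2000, 13/55=0.2364, 15/55=0.2727, 11/55=0.2000, 5/55=0.0909
Σpᵢ² = 0.2000² + 0.2364² + 0.2727² + 0.2000² + 0.0909² = 0.040000 + 0.055885 + 0.074365 + 0.040000 + 0.008263 = 0.218513
B = 1 / 0.218513 = 4.5764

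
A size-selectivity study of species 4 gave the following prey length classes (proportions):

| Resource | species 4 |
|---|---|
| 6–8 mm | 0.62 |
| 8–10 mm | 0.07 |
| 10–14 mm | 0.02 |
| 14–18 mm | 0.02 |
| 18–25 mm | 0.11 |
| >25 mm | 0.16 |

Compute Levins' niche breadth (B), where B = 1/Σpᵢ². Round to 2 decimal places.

Σpᵢ² = 0.62² + 0.07² + 0.02² + 0.02² + 0.11² + 0.16² = 0.3844 + 0.0049 + 0.0004 + 0.0004 + 0.0121 + 0.0256 = 0.4278
B = 1 / 0.4278 = 2.3375

2.34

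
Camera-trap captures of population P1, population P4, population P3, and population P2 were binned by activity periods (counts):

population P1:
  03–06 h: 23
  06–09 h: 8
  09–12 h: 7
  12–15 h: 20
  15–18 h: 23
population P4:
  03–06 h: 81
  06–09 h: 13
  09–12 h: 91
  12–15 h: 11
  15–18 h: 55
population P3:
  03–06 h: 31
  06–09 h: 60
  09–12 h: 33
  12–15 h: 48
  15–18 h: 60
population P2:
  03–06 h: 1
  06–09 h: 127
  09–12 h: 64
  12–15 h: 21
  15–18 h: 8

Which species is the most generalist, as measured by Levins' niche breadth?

Proportions for population P1 (n=81): 23/81=0.2840, 8/81=0.0988, 7/81=0.0864, 20/81=0.2469, 23/81=0.2840
Proportions for population P4 (n=251): 81/251=0.3227, 13/251=0.0518, 91/251=0.3625, 11/251=0.0438, 55/251=0.2191
Proportions for population P3 (n=232): 31/232=0.1336, 60/232=0.2586, 33/232=0.1422, 48/232=0.2069, 60/232=0.2586
Proportions for population P2 (n=221): 1/221=0.0045, 127/221=0.5747, 64/221=0.2896, 21/221=0.0950, 8/221=0.0362
Σp_P1ᵢ² = 0.2840² + 0.0988² + 0.0864² + 0.2469² + 0.2840² = 0.080656 + 0.009761 + 0.007465 + 0.060960 + 0.080656 = 0.239498
B_P1 = 1 / 0.239498 = 4.1754
Σp_P4ᵢ² = 0.3227² + 0.0518² + 0.3625² + 0.0438² + 0.2191² = 0.104135 + 0.002683 + 0.131406 + 0.001918 + 0.048005 = 0.288147
B_P4 = 1 / 0.288147 = 3.4705
Σp_P3ᵢ² = 0.1336² + 0.2586² + 0.1422² + 0.2069² + 0.2586² = 0.017849 + 0.066874 + 0.020221 + 0.042808 + 0.066874 = 0.214626
B_P3 = 1 / 0.214626 = 4.6593
Σp_P2ᵢ² = 0.0045² + 0.5747² + 0.2896² + 0.0950² + 0.0362² = 0.000020 + 0.330280 + 0.083868 + 0.009025 + 0.001310 = 0.424503
B_P2 = 1 / 0.424503 = 2.3557
Highest B → broadest niche (most generalist): population P3 (B = 4.66).

population P3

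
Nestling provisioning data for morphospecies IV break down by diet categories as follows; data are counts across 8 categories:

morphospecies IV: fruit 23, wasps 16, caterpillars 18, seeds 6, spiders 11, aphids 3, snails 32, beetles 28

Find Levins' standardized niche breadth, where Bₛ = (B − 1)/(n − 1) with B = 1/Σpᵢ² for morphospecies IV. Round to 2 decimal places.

Proportions for morphospecies IV (n=137): 23/137=0.1679, 16/137=0.1168, 18/137=0.1314, 6/137=0.0438, 11/137=0.0803, 3/137=0.0219, 32/137=0.2336, 28/137=0.2044
Σpᵢ² = 0.1679² + 0.1168² + 0.1314² + 0.0438² + 0.0803² + 0.0219² + 0.2336² + 0.2044² = 0.028190 + 0.013642 + 0.017266 + 0.001918 + 0.006448 + 0.000480 + 0.054569 + 0.041779 = 0.164292
B = 1 / 0.164292 = 6.0867
Bₛ = (B − 1)/(n − 1) = (6.0867 − 1)/(8 − 1) = 5.0867/7 = 0.7267

0.73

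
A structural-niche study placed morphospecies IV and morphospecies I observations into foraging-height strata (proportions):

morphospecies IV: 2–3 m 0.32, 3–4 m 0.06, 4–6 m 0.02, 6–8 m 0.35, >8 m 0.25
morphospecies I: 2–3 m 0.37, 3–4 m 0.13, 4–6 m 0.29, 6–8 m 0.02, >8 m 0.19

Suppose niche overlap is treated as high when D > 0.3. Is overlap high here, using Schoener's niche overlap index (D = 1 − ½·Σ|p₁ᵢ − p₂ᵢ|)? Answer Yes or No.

Σ|p₁ᵢ − p₂ᵢ| = 0.05 + 0.07 + 0.27 + 0.33 + 0.06 = 0.78
D = 1 − ½ × 0.78 = 1 − 0.390 = 0.6100
D = 0.6100 > 0.3 → Yes.

Yes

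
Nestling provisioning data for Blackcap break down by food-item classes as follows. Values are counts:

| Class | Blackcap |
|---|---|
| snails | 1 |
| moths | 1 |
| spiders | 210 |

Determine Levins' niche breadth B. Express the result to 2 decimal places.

1.02

Proportions for Blackcap (n=212): 1/212=0.0047, 1/212=0.0047, 210/212=0.9906
Σpᵢ² = 0.0047² + 0.0047² + 0.9906² = 0.000022 + 0.000022 + 0.981288 = 0.981332
B = 1 / 0.981332 = 1.0190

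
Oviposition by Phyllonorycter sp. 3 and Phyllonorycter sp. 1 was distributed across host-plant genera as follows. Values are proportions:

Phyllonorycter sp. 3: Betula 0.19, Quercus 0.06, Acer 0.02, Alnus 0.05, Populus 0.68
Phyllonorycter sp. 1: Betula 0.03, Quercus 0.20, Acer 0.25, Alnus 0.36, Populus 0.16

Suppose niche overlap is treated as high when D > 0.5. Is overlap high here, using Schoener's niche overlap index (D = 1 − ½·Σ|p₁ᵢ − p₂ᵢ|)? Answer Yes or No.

No

Σ|p₁ᵢ − p₂ᵢ| = 0.16 + 0.14 + 0.23 + 0.31 + 0.52 = 1.36
D = 1 − ½ × 1.36 = 1 − 0.680 = 0.3200
D = 0.3200 < 0.5 → No.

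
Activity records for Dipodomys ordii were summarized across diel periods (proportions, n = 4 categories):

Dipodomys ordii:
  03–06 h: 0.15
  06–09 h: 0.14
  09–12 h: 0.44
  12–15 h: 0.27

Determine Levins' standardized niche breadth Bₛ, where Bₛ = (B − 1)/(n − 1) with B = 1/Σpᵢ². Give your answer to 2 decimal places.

0.75

Σpᵢ² = 0.15² + 0.14² + 0.44² + 0.27² = 0.0225 + 0.0196 + 0.1936 + 0.0729 = 0.3086
B = 1 / 0.3086 = 3.2404
Bₛ = (B − 1)/(n − 1) = (3.2404 − 1)/(4 − 1) = 2.2404/3 = 0.7468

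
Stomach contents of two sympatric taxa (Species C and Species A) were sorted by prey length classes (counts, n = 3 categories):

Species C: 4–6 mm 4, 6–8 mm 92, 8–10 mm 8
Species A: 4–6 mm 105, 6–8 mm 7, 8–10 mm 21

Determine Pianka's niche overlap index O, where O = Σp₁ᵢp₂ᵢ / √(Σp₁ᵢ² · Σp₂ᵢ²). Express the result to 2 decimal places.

0.12

Proportions for Species C (n=104): 4/104=0.0385, 92/104=0.8846, 8/104=0.0769
Proportions for Species A (n=133): 105/133=0.7895, 7/133=0.0526, 21/133=0.1579
Σ p₁ᵢp₂ᵢ = 0.030396 + 0.046530 + 0.012143 = 0.089069
Σp_1ᵢ² = 0.0385² + 0.8846² + 0.0769² = 0.001482 + 0.782517 + 0.005914 = 0.789913
Σp_2ᵢ² = 0.7895² + 0.0526² + 0.1579² = 0.623310 + 0.002767 + 0.024932 = 0.651009
O = 0.089069 / √(0.789913 × 0.651009) = 0.089069 / 0.7171056 = 0.1242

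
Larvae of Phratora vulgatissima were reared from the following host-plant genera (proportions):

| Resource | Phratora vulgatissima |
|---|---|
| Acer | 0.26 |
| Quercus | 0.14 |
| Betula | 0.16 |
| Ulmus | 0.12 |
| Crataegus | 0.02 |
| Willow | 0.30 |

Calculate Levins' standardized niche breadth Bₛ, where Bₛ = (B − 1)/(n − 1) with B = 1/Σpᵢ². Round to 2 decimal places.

Σpᵢ² = 0.26² + 0.14² + 0.16² + 0.12² + 0.02² + 0.30² = 0.0676 + 0.0196 + 0.0256 + 0.0144 + 0.0004 + 0.0900 = 0.2176
B = 1 / 0.2176 = 4.5956
Bₛ = (B − 1)/(n − 1) = (4.5956 − 1)/(6 − 1) = 3.5956/5 = 0.7191

0.72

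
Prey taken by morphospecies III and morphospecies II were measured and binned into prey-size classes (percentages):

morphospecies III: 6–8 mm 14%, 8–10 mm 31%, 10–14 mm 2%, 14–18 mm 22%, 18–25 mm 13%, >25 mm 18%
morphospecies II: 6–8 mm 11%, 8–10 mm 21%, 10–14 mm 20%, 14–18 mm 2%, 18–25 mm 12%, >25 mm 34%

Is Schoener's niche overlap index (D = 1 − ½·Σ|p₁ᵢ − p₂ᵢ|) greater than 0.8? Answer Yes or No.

No

Convert percentages to proportions (divide by 100).
Σ|p₁ᵢ − p₂ᵢ| = 0.03 + 0.10 + 0.18 + 0.20 + 0.01 + 0.16 = 0.68
D = 1 − ½ × 0.68 = 1 − 0.340 = 0.6600
D = 0.6600 < 0.8 → No.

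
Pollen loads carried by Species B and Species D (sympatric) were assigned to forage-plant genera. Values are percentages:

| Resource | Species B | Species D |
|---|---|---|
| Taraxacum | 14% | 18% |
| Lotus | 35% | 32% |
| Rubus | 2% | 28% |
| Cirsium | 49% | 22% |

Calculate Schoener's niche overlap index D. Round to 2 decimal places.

0.70

Convert percentages to proportions (divide by 100).
Σ|p₁ᵢ − p₂ᵢ| = 0.04 + 0.03 + 0.26 + 0.27 = 0.60
D = 1 − ½ × 0.60 = 1 − 0.300 = 0.7000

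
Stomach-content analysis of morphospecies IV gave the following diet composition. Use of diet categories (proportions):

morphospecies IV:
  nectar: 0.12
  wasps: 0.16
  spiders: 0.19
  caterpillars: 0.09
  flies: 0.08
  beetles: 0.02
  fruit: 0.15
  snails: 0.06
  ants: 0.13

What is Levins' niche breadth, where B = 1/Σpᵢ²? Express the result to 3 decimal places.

Σpᵢ² = 0.12² + 0.16² + 0.19² + 0.09² + 0.08² + 0.02² + 0.15² + 0.06² + 0.13² = 0.0144 + 0.0256 + 0.0361 + 0.0081 + 0.0064 + 0.0004 + 0.0225 + 0.0036 + 0.0169 = 0.1340
B = 1 / 0.1340 = 7.46269

7.463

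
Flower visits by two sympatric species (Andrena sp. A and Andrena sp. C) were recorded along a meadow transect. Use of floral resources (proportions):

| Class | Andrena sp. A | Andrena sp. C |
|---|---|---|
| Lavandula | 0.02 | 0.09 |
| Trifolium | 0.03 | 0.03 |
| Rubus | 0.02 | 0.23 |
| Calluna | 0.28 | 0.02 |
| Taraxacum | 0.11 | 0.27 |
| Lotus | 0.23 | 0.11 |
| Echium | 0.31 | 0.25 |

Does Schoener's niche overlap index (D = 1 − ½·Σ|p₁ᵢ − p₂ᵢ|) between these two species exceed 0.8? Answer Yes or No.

No

Σ|p₁ᵢ − p₂ᵢ| = 0.07 + 0.00 + 0.21 + 0.26 + 0.16 + 0.12 + 0.06 = 0.88
D = 1 − ½ × 0.88 = 1 − 0.440 = 0.5600
D = 0.5600 < 0.8 → No.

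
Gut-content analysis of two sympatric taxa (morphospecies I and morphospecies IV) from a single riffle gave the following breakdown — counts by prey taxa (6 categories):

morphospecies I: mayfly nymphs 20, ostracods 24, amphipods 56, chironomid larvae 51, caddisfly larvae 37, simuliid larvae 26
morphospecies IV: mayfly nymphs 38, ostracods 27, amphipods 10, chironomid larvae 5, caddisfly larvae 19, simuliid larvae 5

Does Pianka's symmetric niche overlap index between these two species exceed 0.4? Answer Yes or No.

Yes

Proportions for morphospecies I (n=214): 20/214=0.0935, 24/214=0.1121, 56/214=0.2617, 51/214=0.2383, 37/214=0.1729, 26/214=0.1215
Proportions for morphospecies IV (n=104): 38/104=0.3654, 27/104=0.2596, 10/104=0.0962, 5/104=0.0481, 19/104=0.1827, 5/104=0.0481
Σ p₁ᵢp₂ᵢ = 0.034165 + 0.029101 + 0.025176 + 0.011462 + 0.031589 + 0.005844 = 0.137337
Σp_1ᵢ² = 0.0935² + 0.1121² + 0.2617² + 0.2383² + 0.1729² + 0.1215² = 0.008742 + 0.012566 + 0.068487 + 0.056787 + 0.029894 + 0.014762 = 0.191238
Σp_2ᵢ² = 0.3654² + 0.2596² + 0.0962² + 0.0481² + 0.1827² + 0.0481² = 0.133517 + 0.067392 + 0.009254 + 0.002314 + 0.033379 + 0.002314 = 0.248170
O = 0.137337 / √(0.191238 × 0.248170) = 0.137337 / 0.2178521 = 0.6304
O = 0.6304 > 0.4 → Yes.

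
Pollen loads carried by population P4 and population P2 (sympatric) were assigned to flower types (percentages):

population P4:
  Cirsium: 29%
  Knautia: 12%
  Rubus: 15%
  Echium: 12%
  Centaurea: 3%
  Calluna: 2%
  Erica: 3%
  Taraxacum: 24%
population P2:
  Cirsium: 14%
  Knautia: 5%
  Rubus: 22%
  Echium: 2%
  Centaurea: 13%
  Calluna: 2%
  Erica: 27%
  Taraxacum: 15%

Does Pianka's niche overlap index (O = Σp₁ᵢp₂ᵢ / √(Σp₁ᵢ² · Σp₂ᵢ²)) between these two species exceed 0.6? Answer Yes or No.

Yes

Convert percentages to proportions (divide by 100).
Σ p₁ᵢp₂ᵢ = 0.0406 + 0.0060 + 0.0330 + 0.0024 + 0.0039 + 0.0004 + 0.0081 + 0.0360 = 0.1304
Σp_1ᵢ² = 0.29² + 0.12² + 0.15² + 0.12² + 0.03² + 0.02² + 0.03² + 0.24² = 0.0841 + 0.0144 + 0.0225 + 0.0144 + 0.0009 + 0.0004 + 0.0009 + 0.0576 = 0.1952
Σp_2ᵢ² = 0.14² + 0.05² + 0.22² + 0.02² + 0.13² + 0.02² + 0.27² + 0.15² = 0.0196 + 0.0025 + 0.0484 + 0.0004 + 0.0169 + 0.0004 + 0.0729 + 0.0225 = 0.1836
O = 0.1304 / √(0.1952 × 0.1836) = 0.1304 / 0.18931 = 0.6888
O = 0.6888 > 0.6 → Yes.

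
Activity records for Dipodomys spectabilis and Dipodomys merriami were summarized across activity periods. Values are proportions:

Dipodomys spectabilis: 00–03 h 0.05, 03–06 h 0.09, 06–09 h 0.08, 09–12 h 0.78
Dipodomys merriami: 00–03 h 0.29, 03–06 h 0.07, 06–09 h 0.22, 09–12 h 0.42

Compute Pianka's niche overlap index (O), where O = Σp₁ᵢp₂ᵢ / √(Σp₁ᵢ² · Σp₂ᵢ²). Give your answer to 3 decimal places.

0.826

Σ p₁ᵢp₂ᵢ = 0.0145 + 0.0063 + 0.0176 + 0.3276 = 0.3660
Σp_1ᵢ² = 0.05² + 0.09² + 0.08² + 0.78² = 0.0025 + 0.0081 + 0.0064 + 0.6084 = 0.6254
Σp_2ᵢ² = 0.29² + 0.07² + 0.22² + 0.42² = 0.0841 + 0.0049 + 0.0484 + 0.1764 = 0.3138
O = 0.3660 / √(0.6254 × 0.3138) = 0.3660 / 0.443002 = 0.82618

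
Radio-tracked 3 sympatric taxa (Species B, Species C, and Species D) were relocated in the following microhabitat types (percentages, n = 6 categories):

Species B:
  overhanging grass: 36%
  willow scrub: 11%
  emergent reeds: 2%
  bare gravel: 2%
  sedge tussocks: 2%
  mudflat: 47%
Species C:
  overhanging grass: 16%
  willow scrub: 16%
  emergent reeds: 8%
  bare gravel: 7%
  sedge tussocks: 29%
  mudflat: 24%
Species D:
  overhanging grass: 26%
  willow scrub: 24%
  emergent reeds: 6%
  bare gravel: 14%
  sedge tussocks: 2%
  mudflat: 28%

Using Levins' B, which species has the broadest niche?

Species C

Convert percentages to proportions (divide by 100).
Σp_Bᵢ² = 0.36² + 0.11² + 0.02² + 0.02² + 0.02² + 0.47² = 0.1296 + 0.0121 + 0.0004 + 0.0004 + 0.0004 + 0.2209 = 0.3638
B_B = 1 / 0.3638 = 2.7488
Σp_Cᵢ² = 0.16² + 0.16² + 0.08² + 0.07² + 0.29² + 0.24² = 0.0256 + 0.0256 + 0.0064 + 0.0049 + 0.0841 + 0.0576 = 0.2042
B_C = 1 / 0.2042 = 4.8972
Σp_Dᵢ² = 0.26² + 0.24² + 0.06² + 0.14² + 0.02² + 0.28² = 0.0676 + 0.0576 + 0.0036 + 0.0196 + 0.0004 + 0.0784 = 0.2272
B_D = 1 / 0.2272 = 4.4014
Highest B → broadest niche (most generalist): Species C (B = 4.90).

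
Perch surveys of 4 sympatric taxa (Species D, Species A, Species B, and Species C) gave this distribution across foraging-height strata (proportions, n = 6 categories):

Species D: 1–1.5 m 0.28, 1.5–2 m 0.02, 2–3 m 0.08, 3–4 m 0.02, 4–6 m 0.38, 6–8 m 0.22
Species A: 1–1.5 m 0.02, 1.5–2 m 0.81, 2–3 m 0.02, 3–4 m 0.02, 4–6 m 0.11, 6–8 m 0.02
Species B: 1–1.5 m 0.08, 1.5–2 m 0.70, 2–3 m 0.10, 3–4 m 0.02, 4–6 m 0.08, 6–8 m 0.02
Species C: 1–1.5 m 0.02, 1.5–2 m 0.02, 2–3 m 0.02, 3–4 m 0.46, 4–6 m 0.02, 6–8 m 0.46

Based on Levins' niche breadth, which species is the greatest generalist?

Species D

Σp_Dᵢ² = 0.28² + 0.02² + 0.08² + 0.02² + 0.38² + 0.22² = 0.0784 + 0.0004 + 0.0064 + 0.0004 + 0.1444 + 0.0484 = 0.2784
B_D = 1 / 0.2784 = 3.5920
Σp_Aᵢ² = 0.02² + 0.81² + 0.02² + 0.02² + 0.11² + 0.02² = 0.0004 + 0.6561 + 0.0004 + 0.0004 + 0.0121 + 0.0004 = 0.6698
B_A = 1 / 0.6698 = 1.4930
Σp_Bᵢ² = 0.08² + 0.70² + 0.10² + 0.02² + 0.08² + 0.02² = 0.0064 + 0.4900 + 0.0100 + 0.0004 + 0.0064 + 0.0004 = 0.5136
B_B = 1 / 0.5136 = 1.9470
Σp_Cᵢ² = 0.02² + 0.02² + 0.02² + 0.46² + 0.02² + 0.46² = 0.0004 + 0.0004 + 0.0004 + 0.2116 + 0.0004 + 0.2116 = 0.4248
B_C = 1 / 0.4248 = 2.3540
Highest B → broadest niche (most generalist): Species D (B = 3.59).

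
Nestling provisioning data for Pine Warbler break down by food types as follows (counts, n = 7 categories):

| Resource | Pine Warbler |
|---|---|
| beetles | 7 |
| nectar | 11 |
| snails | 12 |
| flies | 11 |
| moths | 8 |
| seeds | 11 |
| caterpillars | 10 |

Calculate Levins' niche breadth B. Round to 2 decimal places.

Proportions for Pine Warbler (n=70): 7/70=0.1000, 11/70=0.1571, 12/70=0.1714, 11/70=0.1571, 8/70=0.1143, 11/70=0.1571, 10/70=0.1429
Σpᵢ² = 0.1000² + 0.1571² + 0.1714² + 0.1571² + 0.1143² + 0.1571² + 0.1429² = 0.010000 + 0.024680 + 0.029378 + 0.024680 + 0.013064 + 0.024680 + 0.020420 = 0.146902
B = 1 / 0.146902 = 6.8073

6.81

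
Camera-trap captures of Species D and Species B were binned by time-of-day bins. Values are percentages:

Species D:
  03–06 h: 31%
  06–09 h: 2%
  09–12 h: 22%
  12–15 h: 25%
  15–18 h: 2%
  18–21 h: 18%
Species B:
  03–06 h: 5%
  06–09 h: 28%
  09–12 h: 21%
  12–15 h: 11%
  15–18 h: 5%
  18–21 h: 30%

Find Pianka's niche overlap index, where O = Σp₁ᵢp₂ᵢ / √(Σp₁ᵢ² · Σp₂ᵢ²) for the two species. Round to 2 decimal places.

Convert percentages to proportions (divide by 100).
Σ p₁ᵢp₂ᵢ = 0.0155 + 0.0056 + 0.0462 + 0.0275 + 0.0010 + 0.0540 = 0.1498
Σp_1ᵢ² = 0.31² + 0.02² + 0.22² + 0.25² + 0.02² + 0.18² = 0.0961 + 0.0004 + 0.0484 + 0.0625 + 0.0004 + 0.0324 = 0.2402
Σp_2ᵢ² = 0.05² + 0.28² + 0.21² + 0.11² + 0.05² + 0.30² = 0.0025 + 0.0784 + 0.0441 + 0.0121 + 0.0025 + 0.0900 = 0.2296
O = 0.1498 / √(0.2402 × 0.2296) = 0.1498 / 0.23484 = 0.6379

0.64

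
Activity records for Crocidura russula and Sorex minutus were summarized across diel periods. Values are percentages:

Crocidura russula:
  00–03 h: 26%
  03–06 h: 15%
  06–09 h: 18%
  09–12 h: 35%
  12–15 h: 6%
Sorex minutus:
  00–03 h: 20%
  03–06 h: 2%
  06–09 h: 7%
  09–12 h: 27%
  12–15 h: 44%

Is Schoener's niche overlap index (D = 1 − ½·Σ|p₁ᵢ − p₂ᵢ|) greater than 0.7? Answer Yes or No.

No

Convert percentages to proportions (divide by 100).
Σ|p₁ᵢ − p₂ᵢ| = 0.06 + 0.13 + 0.11 + 0.08 + 0.38 = 0.76
D = 1 − ½ × 0.76 = 1 − 0.380 = 0.6200
D = 0.6200 < 0.7 → No.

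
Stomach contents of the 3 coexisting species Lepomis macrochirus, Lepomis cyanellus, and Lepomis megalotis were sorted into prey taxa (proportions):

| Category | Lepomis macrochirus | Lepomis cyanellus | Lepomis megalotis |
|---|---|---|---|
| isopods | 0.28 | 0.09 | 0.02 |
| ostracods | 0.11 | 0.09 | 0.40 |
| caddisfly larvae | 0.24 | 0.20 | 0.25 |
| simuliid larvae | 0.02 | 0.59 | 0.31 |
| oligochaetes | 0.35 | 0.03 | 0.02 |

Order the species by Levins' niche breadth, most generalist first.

Σp_macrᵢ² = 0.28² + 0.11² + 0.24² + 0.02² + 0.35² = 0.0784 + 0.0121 + 0.0576 + 0.0004 + 0.1225 = 0.2710
B_macr = 1 / 0.2710 = 3.6900
Σp_cyanᵢ² = 0.09² + 0.09² + 0.20² + 0.59² + 0.03² = 0.0081 + 0.0081 + 0.0400 + 0.3481 + 0.0009 = 0.4052
B_cyan = 1 / 0.4052 = 2.4679
Σp_megaᵢ² = 0.02² + 0.40² + 0.25² + 0.31² + 0.02² = 0.0004 + 0.1600 + 0.0625 + 0.0961 + 0.0004 = 0.3194
B_mega = 1 / 0.3194 = 3.1309
Ranking by B (broadest → narrowest): Lepomis macrochirus (3.69) > Lepomis megalotis (3.13) > Lepomis cyanellus (2.47)

Lepomis macrochirus > Lepomis megalotis > Lepomis cyanellus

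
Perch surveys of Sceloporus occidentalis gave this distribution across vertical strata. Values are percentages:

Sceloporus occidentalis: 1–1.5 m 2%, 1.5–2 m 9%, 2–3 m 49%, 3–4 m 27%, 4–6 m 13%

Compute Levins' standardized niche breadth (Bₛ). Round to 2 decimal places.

0.49

Convert percentages to proportions (divide by 100).
Σpᵢ² = 0.02² + 0.09² + 0.49² + 0.27² + 0.13² = 0.0004 + 0.0081 + 0.2401 + 0.0729 + 0.0169 = 0.3384
B = 1 / 0.3384 = 2.9551
Bₛ = (B − 1)/(n − 1) = (2.9551 − 1)/(5 − 1) = 1.9551/4 = 0.4888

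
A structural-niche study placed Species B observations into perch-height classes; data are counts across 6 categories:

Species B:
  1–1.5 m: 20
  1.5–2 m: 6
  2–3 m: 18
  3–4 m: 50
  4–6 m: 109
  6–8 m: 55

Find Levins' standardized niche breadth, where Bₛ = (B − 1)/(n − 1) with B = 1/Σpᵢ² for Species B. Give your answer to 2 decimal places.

0.53

Proportions for Species B (n=258): 20/258=0.0775, 6/258=0.0233, 18/258=0.0698, 50/258=0.1938, 109/258=0.4225, 55/258=0.2132
Σpᵢ² = 0.0775² + 0.0233² + 0.0698² + 0.1938² + 0.4225² + 0.2132² = 0.006006 + 0.000543 + 0.004872 + 0.037558 + 0.178506 + 0.045454 = 0.272939
B = 1 / 0.272939 = 3.6638
Bₛ = (B − 1)/(n − 1) = (3.6638 − 1)/(6 − 1) = 2.6638/5 = 0.5328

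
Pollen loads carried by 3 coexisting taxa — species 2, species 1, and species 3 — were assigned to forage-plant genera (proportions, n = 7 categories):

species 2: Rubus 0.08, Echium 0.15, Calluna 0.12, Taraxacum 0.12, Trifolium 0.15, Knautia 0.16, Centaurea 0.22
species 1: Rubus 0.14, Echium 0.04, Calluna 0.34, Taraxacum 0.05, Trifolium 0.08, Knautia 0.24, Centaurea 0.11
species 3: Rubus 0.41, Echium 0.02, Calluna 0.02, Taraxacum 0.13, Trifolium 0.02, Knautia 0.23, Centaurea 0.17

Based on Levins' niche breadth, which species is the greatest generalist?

Σp_2ᵢ² = 0.08² + 0.15² + 0.12² + 0.12² + 0.15² + 0.16² + 0.22² = 0.0064 + 0.0225 + 0.0144 + 0.0144 + 0.0225 + 0.0256 + 0.0484 = 0.1542
B_2 = 1 / 0.1542 = 6.4851
Σp_1ᵢ² = 0.14² + 0.04² + 0.34² + 0.05² + 0.08² + 0.24² + 0.11² = 0.0196 + 0.0016 + 0.1156 + 0.0025 + 0.0064 + 0.0576 + 0.0121 = 0.2154
B_1 = 1 / 0.2154 = 4.6425
Σp_3ᵢ² = 0.41² + 0.02² + 0.02² + 0.13² + 0.02² + 0.23² + 0.17² = 0.1681 + 0.0004 + 0.0004 + 0.0169 + 0.0004 + 0.0529 + 0.0289 = 0.2680
B_3 = 1 / 0.2680 = 3.7313
Highest B → broadest niche (most generalist): species 2 (B = 6.49).

species 2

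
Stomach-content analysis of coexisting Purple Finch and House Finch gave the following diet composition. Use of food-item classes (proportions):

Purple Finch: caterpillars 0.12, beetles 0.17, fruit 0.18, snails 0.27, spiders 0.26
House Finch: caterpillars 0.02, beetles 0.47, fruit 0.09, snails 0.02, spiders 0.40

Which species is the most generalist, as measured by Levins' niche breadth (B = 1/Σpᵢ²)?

Purple Finch

Σp_Purpᵢ² = 0.12² + 0.17² + 0.18² + 0.27² + 0.26² = 0.0144 + 0.0289 + 0.0324 + 0.0729 + 0.0676 = 0.2162
B_Purp = 1 / 0.2162 = 4.6253
Σp_Housᵢ² = 0.02² + 0.47² + 0.09² + 0.02² + 0.40² = 0.0004 + 0.2209 + 0.0081 + 0.0004 + 0.1600 = 0.3898
B_Hous = 1 / 0.3898 = 2.5654
Highest B → broadest niche (most generalist): Purple Finch (B = 4.63).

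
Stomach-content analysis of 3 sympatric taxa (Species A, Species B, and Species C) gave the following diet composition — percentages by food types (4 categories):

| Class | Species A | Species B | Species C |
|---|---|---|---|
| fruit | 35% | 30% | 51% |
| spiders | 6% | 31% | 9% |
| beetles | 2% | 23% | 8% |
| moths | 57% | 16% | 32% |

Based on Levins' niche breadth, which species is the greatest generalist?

Species B

Convert percentages to proportions (divide by 100).
Σp_Aᵢ² = 0.35² + 0.06² + 0.02² + 0.57² = 0.1225 + 0.0036 + 0.0004 + 0.3249 = 0.4514
B_A = 1 / 0.4514 = 2.2153
Σp_Bᵢ² = 0.30² + 0.31² + 0.23² + 0.16² = 0.0900 + 0.0961 + 0.0529 + 0.0256 = 0.2646
B_B = 1 / 0.2646 = 3.7793
Σp_Cᵢ² = 0.51² + 0.09² + 0.08² + 0.32² = 0.2601 + 0.0081 + 0.0064 + 0.1024 = 0.3770
B_C = 1 / 0.3770 = 2.6525
Highest B → broadest niche (most generalist): Species B (B = 3.78).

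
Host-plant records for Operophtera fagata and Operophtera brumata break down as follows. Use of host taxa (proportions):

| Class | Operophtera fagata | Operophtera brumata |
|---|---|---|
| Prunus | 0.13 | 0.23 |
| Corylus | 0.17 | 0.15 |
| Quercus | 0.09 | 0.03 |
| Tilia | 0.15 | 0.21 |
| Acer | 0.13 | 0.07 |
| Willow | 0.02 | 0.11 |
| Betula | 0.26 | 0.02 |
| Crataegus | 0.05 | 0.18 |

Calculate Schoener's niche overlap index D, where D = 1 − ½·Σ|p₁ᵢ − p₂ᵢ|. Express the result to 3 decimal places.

Σ|p₁ᵢ − p₂ᵢ| = 0.10 + 0.02 + 0.06 + 0.06 + 0.06 + 0.09 + 0.24 + 0.13 = 0.76
D = 1 − ½ × 0.76 = 1 − 0.380 = 0.62000

0.620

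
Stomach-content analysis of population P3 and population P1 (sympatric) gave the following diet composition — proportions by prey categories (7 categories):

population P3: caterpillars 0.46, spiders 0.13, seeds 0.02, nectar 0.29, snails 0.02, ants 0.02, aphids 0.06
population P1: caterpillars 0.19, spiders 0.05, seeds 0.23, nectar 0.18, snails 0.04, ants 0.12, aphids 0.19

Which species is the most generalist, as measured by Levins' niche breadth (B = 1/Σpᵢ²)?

population P1

Σp_P3ᵢ² = 0.46² + 0.13² + 0.02² + 0.29² + 0.02² + 0.02² + 0.06² = 0.2116 + 0.0169 + 0.0004 + 0.0841 + 0.0004 + 0.0004 + 0.0036 = 0.3174
B_P3 = 1 / 0.3174 = 3.1506
Σp_P1ᵢ² = 0.19² + 0.05² + 0.23² + 0.18² + 0.04² + 0.12² + 0.19² = 0.0361 + 0.0025 + 0.0529 + 0.0324 + 0.0016 + 0.0144 + 0.0361 = 0.1760
B_P1 = 1 / 0.1760 = 5.6818
Highest B → broadest niche (most generalist): population P1 (B = 5.68).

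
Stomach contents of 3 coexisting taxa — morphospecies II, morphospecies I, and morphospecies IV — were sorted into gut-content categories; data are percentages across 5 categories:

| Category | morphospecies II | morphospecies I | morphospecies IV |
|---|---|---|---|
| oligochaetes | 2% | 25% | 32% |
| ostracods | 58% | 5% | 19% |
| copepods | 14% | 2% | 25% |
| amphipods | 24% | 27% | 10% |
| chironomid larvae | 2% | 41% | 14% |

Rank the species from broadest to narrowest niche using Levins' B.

Convert percentages to proportions (divide by 100).
Σp_IIᵢ² = 0.02² + 0.58² + 0.14² + 0.24² + 0.02² = 0.0004 + 0.3364 + 0.0196 + 0.0576 + 0.0004 = 0.4144
B_II = 1 / 0.4144 = 2.4131
Σp_Iᵢ² = 0.25² + 0.05² + 0.02² + 0.27² + 0.41² = 0.0625 + 0.0025 + 0.0004 + 0.0729 + 0.1681 = 0.3064
B_I = 1 / 0.3064 = 3.2637
Σp_IVᵢ² = 0.32² + 0.19² + 0.25² + 0.10² + 0.14² = 0.1024 + 0.0361 + 0.0625 + 0.0100 + 0.0196 = 0.2306
B_IV = 1 / 0.2306 = 4.3365
Ranking by B (broadest → narrowest): morphospecies IV (4.34) > morphospecies I (3.26) > morphospecies II (2.41)

morphospecies IV > morphospecies I > morphospecies II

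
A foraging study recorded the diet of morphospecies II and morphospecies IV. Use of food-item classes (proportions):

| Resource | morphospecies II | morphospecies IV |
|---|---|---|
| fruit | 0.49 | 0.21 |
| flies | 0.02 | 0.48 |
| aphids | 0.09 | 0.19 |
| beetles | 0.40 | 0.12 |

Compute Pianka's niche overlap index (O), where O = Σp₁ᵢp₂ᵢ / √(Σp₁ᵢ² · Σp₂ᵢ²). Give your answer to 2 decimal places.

0.49

Σ p₁ᵢp₂ᵢ = 0.1029 + 0.0096 + 0.0171 + 0.0480 = 0.1776
Σp_1ᵢ² = 0.49² + 0.02² + 0.09² + 0.40² = 0.2401 + 0.0004 + 0.0081 + 0.1600 = 0.4086
Σp_2ᵢ² = 0.21² + 0.48² + 0.19² + 0.12² = 0.0441 + 0.2304 + 0.0361 + 0.0144 = 0.3250
O = 0.1776 / √(0.4086 × 0.3250) = 0.1776 / 0.36441 = 0.4874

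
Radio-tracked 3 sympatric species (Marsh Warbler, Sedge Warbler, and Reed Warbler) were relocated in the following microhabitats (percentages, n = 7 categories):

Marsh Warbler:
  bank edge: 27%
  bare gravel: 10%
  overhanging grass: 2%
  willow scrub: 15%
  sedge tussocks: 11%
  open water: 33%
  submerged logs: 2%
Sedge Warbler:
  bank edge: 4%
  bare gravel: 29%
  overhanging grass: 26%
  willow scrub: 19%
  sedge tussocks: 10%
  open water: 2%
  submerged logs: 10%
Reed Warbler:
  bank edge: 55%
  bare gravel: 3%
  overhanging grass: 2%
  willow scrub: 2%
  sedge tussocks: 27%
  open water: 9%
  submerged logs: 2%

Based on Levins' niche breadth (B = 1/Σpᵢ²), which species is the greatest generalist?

Convert percentages to proportions (divide by 100).
Σp_Marsᵢ² = 0.27² + 0.10² + 0.02² + 0.15² + 0.11² + 0.33² + 0.02² = 0.0729 + 0.0100 + 0.0004 + 0.0225 + 0.0121 + 0.1089 + 0.0004 = 0.2272
B_Mars = 1 / 0.2272 = 4.4014
Σp_Sedgᵢ² = 0.04² + 0.29² + 0.26² + 0.19² + 0.10² + 0.02² + 0.10² = 0.0016 + 0.0841 + 0.0676 + 0.0361 + 0.0100 + 0.0004 + 0.0100 = 0.2098
B_Sedg = 1 / 0.2098 = 4.7664
Σp_Reedᵢ² = 0.55² + 0.03² + 0.02² + 0.02² + 0.27² + 0.09² + 0.02² = 0.3025 + 0.0009 + 0.0004 + 0.0004 + 0.0729 + 0.0081 + 0.0004 = 0.3856
B_Reed = 1 / 0.3856 = 2.5934
Highest B → broadest niche (most generalist): Sedge Warbler (B = 4.77).

Sedge Warbler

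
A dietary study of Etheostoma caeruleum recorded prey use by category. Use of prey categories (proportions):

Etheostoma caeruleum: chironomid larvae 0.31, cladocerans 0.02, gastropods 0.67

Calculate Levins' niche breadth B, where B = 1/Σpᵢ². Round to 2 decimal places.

Σpᵢ² = 0.31² + 0.02² + 0.67² = 0.0961 + 0.0004 + 0.4489 = 0.5454
B = 1 / 0.5454 = 1.8335

1.83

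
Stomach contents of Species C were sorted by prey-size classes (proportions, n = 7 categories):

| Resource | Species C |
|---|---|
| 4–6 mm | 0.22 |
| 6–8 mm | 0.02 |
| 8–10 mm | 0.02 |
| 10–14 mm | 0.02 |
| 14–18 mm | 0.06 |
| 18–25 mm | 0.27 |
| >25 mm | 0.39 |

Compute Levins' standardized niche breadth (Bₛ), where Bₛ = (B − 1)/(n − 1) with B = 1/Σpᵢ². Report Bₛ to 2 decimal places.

0.43

Σpᵢ² = 0.22² + 0.02² + 0.02² + 0.02² + 0.06² + 0.27² + 0.39² = 0.0484 + 0.0004 + 0.0004 + 0.0004 + 0.0036 + 0.0729 + 0.1521 = 0.2782
B = 1 / 0.2782 = 3.5945
Bₛ = (B − 1)/(n − 1) = (3.5945 − 1)/(7 − 1) = 2.5945/6 = 0.4324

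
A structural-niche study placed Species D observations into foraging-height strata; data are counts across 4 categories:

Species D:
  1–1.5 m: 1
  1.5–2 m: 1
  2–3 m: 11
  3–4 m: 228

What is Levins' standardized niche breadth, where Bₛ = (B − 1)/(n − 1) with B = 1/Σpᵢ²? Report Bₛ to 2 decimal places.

Proportions for Species D (n=241): 1/241=0.0041, 1/241=0.0041, 11/241=0.0456, 228/241=0.9461
Σpᵢ² = 0.0041² + 0.0041² + 0.0456² + 0.9461² = 0.000017 + 0.000017 + 0.002079 + 0.895105 = 0.897218
B = 1 / 0.897218 = 1.1146
Bₛ = (B − 1)/(n − 1) = (1.1146 − 1)/(4 − 1) = 0.1146/3 = 0.0382

0.04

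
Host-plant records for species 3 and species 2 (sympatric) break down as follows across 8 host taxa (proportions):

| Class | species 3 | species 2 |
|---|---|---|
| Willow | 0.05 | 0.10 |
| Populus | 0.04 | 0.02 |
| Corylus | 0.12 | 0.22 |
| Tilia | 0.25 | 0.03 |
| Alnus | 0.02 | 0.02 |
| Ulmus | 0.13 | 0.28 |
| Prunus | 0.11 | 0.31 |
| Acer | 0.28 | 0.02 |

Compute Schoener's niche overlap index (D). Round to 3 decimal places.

Σ|p₁ᵢ − p₂ᵢ| = 0.05 + 0.02 + 0.10 + 0.22 + 0.00 + 0.15 + 0.20 + 0.26 = 1.00
D = 1 − ½ × 1.00 = 1 − 0.500 = 0.50000

0.500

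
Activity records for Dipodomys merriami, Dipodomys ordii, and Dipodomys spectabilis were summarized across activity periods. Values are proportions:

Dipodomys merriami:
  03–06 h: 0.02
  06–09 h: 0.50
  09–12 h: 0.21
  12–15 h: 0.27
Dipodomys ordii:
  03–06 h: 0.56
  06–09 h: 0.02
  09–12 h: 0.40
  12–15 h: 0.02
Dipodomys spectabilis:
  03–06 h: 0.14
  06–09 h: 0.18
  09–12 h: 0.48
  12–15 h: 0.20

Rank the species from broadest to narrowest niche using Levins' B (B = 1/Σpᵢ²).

Dipodomys spectabilis > Dipodomys merriami > Dipodomys ordii

Σp_merrᵢ² = 0.02² + 0.50² + 0.21² + 0.27² = 0.0004 + 0.2500 + 0.0441 + 0.0729 = 0.3674
B_merr = 1 / 0.3674 = 2.7218
Σp_ordiᵢ² = 0.56² + 0.02² + 0.40² + 0.02² = 0.3136 + 0.0004 + 0.1600 + 0.0004 = 0.4744
B_ordi = 1 / 0.4744 = 2.1079
Σp_specᵢ² = 0.14² + 0.18² + 0.48² + 0.20² = 0.0196 + 0.0324 + 0.2304 + 0.0400 = 0.3224
B_spec = 1 / 0.3224 = 3.1017
Ranking by B (broadest → narrowest): Dipodomys spectabilis (3.10) > Dipodomys merriami (2.72) > Dipodomys ordii (2.11)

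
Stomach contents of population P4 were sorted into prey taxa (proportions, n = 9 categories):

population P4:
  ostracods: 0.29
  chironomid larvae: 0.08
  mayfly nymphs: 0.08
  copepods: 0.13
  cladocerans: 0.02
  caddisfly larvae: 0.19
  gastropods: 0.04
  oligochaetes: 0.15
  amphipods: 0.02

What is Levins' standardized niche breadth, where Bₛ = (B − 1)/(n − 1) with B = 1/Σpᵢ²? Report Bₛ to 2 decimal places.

Σpᵢ² = 0.29² + 0.08² + 0.08² + 0.13² + 0.02² + 0.19² + 0.04² + 0.15² + 0.02² = 0.0841 + 0.0064 + 0.0064 + 0.0169 + 0.0004 + 0.0361 + 0.0016 + 0.0225 + 0.0004 = 0.1748
B = 1 / 0.1748 = 5.7208
Bₛ = (B − 1)/(n − 1) = (5.7208 − 1)/(9 − 1) = 4.7208/8 = 0.5901

0.59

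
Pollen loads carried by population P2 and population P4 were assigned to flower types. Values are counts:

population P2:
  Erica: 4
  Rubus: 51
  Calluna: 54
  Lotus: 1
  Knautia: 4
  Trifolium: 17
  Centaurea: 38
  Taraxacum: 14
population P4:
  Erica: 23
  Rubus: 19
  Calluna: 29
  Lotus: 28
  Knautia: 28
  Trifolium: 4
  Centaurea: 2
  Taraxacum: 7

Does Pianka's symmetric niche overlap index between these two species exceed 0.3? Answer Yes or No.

Yes

Proportions for population P2 (n=183): 4/183=0.0219, 51/183=0.2787, 54/183=0.2951, 1/183=0.0055, 4/183=0.0219, 17/183=0.0929, 38/183=0.2077, 14/183=0.0765
Proportions for population P4 (n=140): 23/140=0.1643, 19/140=0.1357, 29/140=0.2071, 28/140=0.2000, 28/140=0.2000, 4/140=0.0286, 2/140=0.0143, 7/140=0.0500
Σ p₁ᵢp₂ᵢ = 0.003598 + 0.037820 + 0.061115 + 0.001100 + 0.004380 + 0.002657 + 0.002970 + 0.003825 = 0.117465
Σp_1ᵢ² = 0.0219² + 0.2787² + 0.2951² + 0.0055² + 0.0219² + 0.0929² + 0.2077² + 0.0765² = 0.000480 + 0.077674 + 0.087084 + 0.000030 + 0.000480 + 0.008630 + 0.043139 + 0.005852 = 0.223369
Σp_2ᵢ² = 0.1643² + 0.1357² + 0.2071² + 0.2000² + 0.2000² + 0.0286² + 0.0143² + 0.0500² = 0.026994 + 0.018414 + 0.042890 + 0.040000 + 0.040000 + 0.000818 + 0.000204 + 0.002500 = 0.171820
O = 0.117465 / √(0.223369 × 0.171820) = 0.117465 / 0.1959063 = 0.5996
O = 0.5996 > 0.3 → Yes.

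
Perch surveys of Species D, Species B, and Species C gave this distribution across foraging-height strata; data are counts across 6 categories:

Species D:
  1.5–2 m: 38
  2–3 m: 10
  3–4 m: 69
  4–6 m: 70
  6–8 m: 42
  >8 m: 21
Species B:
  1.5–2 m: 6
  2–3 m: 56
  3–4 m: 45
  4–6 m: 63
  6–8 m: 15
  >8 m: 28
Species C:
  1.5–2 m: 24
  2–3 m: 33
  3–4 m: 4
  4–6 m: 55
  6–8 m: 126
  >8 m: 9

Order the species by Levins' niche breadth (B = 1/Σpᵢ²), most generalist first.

Species D > Species B > Species C

Proportions for Species D (n=250): 38/250=0.1520, 10/250=0.0400, 69/250=0.2760, 70/250=0.2800, 42/250=0.1680, 21/250=0.0840
Proportions for Species B (n=213): 6/213=0.0282, 56/213=0.2629, 45/213=0.2113, 63/213=0.2958, 15/213=0.0704, 28/213=0.1315
Proportions for Species C (n=251): 24/251=0.0956, 33/251=0.1315, 4/251=0.0159, 55/251=0.2191, 126/251=0.5020, 9/251=0.0359
Σp_Dᵢ² = 0.1520² + 0.0400² + 0.2760² + 0.2800² + 0.1680² + 0.0840² = 0.023104 + 0.001600 + 0.076176 + 0.078400 + 0.028224 + 0.007056 = 0.214560
B_D = 1 / 0.214560 = 4.6607
Σp_Bᵢ² = 0.0282² + 0.2629² + 0.2113² + 0.2958² + 0.0704² + 0.1315² = 0.000795 + 0.069116 + 0.044648 + 0.087498 + 0.004956 + 0.017292 = 0.224305
B_B = 1 / 0.224305 = 4.4582
Σp_Cᵢ² = 0.0956² + 0.1315² + 0.0159² + 0.2191² + 0.5020² + 0.0359² = 0.009139 + 0.017292 + 0.000253 + 0.048005 + 0.252004 + 0.001289 = 0.327982
B_C = 1 / 0.327982 = 3.0489
Ranking by B (broadest → narrowest): Species D (4.66) > Species B (4.46) > Species C (3.05)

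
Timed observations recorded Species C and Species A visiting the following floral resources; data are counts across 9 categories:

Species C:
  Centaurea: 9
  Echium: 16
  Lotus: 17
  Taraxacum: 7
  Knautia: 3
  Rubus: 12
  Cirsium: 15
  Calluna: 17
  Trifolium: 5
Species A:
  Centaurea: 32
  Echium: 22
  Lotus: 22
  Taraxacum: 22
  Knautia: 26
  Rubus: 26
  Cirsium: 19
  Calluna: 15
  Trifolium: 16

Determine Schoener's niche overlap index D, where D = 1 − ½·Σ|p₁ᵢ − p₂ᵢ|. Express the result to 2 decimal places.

0.75

Proportions for Species C (n=101): 9/101=0.0891, 16/101=0.1584, 17/101=0.1683, 7/101=0.0693, 3/101=0.0297, 12/101=0.1188, 15/101=0.1485, 17/101=0.1683, 5/101=0.0495
Proportions for Species A (n=200): 32/200=0.1600, 22/200=0.1100, 22/200=0.1100, 22/200=0.1100, 26/200=0.1300, 26/200=0.1300, 19/200=0.0950, 15/200=0.0750, 16/200=0.0800
Σ|p₁ᵢ − p₂ᵢ| = 0.0709 + 0.0484 + 0.0583 + 0.0407 + 0.1003 + 0.0112 + 0.0535 + 0.0933 + 0.0305 = 0.5071
D = 1 − ½ × 0.5071 = 1 − 0.25355 = 0.74645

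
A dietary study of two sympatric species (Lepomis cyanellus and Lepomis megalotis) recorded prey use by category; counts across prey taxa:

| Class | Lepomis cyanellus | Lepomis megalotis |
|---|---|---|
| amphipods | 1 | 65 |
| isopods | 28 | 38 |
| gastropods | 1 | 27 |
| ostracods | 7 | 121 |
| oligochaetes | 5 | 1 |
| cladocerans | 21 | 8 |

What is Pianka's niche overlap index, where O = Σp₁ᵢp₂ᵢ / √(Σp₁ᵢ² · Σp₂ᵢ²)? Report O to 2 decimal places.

Proportions for Lepomis cyanellus (n=63): 1/63=0.0159, 28/63=0.4444, 1/63=0.0159, 7/63=0.1111, 5/63=0.0794, 21/63=0.3333
Proportions for Lepomis megalotis (n=260): 65/260=0.2500, 38/260=0.1462, 27/260=0.1038, 121/260=0.4654, 1/260=0.0038, 8/260=0.0308
Σ p₁ᵢp₂ᵢ = 0.003975 + 0.064971 + 0.001650 + 0.051706 + 0.000302 + 0.010266 = 0.132870
Σp_1ᵢ² = 0.0159² + 0.4444² + 0.0159² + 0.1111² + 0.0794² + 0.3333² = 0.000253 + 0.197491 + 0.000253 + 0.012343 + 0.006304 + 0.111089 = 0.327733
Σp_2ᵢ² = 0.2500² + 0.1462² + 0.1038² + 0.4654² + 0.0038² + 0.0308² = 0.062500 + 0.021374 + 0.010774 + 0.216597 + 0.000014 + 0.000949 = 0.312208
O = 0.132870 / √(0.327733 × 0.312208) = 0.132870 / 0.3198763 = 0.4154

0.42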